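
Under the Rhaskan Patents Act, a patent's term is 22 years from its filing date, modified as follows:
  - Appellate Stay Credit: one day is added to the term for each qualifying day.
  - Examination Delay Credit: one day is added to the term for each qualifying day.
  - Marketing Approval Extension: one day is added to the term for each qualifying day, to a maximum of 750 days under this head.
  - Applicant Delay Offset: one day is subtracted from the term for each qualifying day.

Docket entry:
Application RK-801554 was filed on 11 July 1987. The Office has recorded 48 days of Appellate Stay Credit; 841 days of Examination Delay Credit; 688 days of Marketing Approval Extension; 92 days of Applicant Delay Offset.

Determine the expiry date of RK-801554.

August 4, 2013

Base term: filing date + 22 years → 11 July 2009.
Appellate Stay Credit: +48 days → 28 August 2009.
Examination Delay Credit: +841 days → 17 December 2011.
Marketing Approval Extension: 688 days (within the 750-day cap) → +688 days → 4 November 2013.
Applicant Delay Offset: −92 days → 4 August 2013.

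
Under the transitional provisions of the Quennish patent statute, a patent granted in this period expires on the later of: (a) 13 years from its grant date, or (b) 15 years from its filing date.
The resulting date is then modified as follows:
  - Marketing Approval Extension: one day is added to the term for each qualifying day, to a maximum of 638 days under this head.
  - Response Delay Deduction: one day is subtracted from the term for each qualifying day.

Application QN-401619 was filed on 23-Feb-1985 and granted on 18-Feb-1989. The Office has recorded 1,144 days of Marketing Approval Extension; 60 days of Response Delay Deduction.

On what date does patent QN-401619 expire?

(a) grant + 13 years → 18 February 2002.
(b) filing + 15 years → 23 February 2000.
Later of the two: 18 February 2002.
Marketing Approval Extension: 1144 days claimed exceeds the 638-day cap, so +638 days → 18 November 2003.
Response Delay Deduction: −60 days → 19 September 2003.

2003-09-19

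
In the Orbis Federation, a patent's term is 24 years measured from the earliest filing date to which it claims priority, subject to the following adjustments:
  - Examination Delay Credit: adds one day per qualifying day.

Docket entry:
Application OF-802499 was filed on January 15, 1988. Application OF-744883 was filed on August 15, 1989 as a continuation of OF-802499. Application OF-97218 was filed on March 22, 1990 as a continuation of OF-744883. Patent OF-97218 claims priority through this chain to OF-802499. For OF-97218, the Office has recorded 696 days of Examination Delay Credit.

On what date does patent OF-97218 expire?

Earliest priority filing: 15 January 1988.
Base term: 15 January 1988 + 24 years → 15 January 2012.
Examination Delay Credit: +696 days → 11 December 2013.

2013-12-11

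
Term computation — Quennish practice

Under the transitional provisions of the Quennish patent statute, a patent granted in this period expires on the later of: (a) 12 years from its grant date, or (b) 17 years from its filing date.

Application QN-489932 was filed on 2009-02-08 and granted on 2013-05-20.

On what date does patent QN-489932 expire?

(a) grant + 12 years → 20 May 2025.
(b) filing + 17 years → 8 February 2026.
Later of the two: 8 February 2026.

February 8, 2026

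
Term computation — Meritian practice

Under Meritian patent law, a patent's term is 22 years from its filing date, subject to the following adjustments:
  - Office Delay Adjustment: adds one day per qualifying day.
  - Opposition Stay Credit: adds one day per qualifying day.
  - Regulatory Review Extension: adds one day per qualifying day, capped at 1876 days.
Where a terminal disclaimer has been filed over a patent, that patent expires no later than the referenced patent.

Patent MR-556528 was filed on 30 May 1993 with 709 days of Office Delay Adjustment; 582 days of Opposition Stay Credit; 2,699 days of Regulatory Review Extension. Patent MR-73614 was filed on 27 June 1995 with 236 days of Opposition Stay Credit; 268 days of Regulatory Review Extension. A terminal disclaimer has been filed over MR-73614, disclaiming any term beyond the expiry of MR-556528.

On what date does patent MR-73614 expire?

November 13, 2018

Natural term of MR-73614:
  Base: filing + 22 years → 27 June 2017.
  Opposition Stay Credit: +236 days → 18 February 2018.
  Regulatory Review Extension: 268 days (within the 1876-day cap) → +268 days → 13 November 2018.
Expiry of referenced patent MR-556528:
  Base: filing + 22 years → 30 May 2015.
  Office Delay Adjustment: +709 days → 8 May 2017.
  Opposition Stay Credit: +582 days → 11 December 2018.
  Regulatory Review Extension: 2699 days claimed exceeds the 1876-day cap, so +1876 days → 30 January 2024.
Terminal disclaimer: MR-73614 expires on the earlier of 13 November 2018 and 30 January 2024.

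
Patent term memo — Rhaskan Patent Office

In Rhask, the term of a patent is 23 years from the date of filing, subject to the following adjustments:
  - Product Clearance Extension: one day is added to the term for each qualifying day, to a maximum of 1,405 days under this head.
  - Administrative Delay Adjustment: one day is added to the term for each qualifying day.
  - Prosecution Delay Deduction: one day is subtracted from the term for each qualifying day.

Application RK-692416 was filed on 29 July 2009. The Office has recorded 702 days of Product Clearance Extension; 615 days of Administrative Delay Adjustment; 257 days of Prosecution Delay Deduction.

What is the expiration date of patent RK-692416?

2035-06-24

Base term: filing date + 23 years → 29 July 2032.
Product Clearance Extension: 702 days (within the 1405-day cap) → +702 days → 1 July 2034.
Administrative Delay Adjustment: +615 days → 7 March 2036.
Prosecution Delay Deduction: −257 days → 24 June 2035.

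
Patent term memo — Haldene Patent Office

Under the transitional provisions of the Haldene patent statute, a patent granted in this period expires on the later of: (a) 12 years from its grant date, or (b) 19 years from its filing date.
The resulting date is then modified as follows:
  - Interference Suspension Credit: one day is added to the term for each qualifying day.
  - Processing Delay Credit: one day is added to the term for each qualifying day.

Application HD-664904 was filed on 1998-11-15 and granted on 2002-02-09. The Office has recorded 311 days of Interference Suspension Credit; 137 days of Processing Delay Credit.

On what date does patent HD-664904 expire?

(a) grant + 12 years → 9 February 2014.
(b) filing + 19 years → 15 November 2017.
Later of the two: 15 November 2017.
Interference Suspension Credit: +311 days → 22 September 2018.
Processing Delay Credit: +137 days → 6 February 2019.

2019-02-06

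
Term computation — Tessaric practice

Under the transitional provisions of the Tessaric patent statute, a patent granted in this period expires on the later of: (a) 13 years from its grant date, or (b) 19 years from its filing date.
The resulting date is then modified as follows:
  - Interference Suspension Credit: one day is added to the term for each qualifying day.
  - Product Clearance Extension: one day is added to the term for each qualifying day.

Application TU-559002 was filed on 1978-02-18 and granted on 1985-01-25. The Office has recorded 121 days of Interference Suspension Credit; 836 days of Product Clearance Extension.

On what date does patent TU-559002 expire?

2000-09-08

(a) grant + 13 years → 25 January 1998.
(b) filing + 19 years → 18 February 1997.
Later of the two: 25 January 1998.
Interference Suspension Credit: +121 days → 26 May 1998.
Product Clearance Extension: +836 days → 8 September 2000.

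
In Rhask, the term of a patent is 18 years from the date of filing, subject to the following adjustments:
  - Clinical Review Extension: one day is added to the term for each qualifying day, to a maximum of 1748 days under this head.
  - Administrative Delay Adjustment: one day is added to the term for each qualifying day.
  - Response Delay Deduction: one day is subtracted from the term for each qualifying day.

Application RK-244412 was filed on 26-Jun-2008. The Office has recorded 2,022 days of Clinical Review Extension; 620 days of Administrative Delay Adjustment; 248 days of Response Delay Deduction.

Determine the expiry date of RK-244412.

Base term: filing date + 18 years → 26 June 2026.
Clinical Review Extension: 2022 days claimed exceeds the 1748-day cap, so +1748 days → 9 April 2031.
Administrative Delay Adjustment: +620 days → 19 December 2032.
Response Delay Deduction: −248 days → 15 April 2032.

April 15, 2032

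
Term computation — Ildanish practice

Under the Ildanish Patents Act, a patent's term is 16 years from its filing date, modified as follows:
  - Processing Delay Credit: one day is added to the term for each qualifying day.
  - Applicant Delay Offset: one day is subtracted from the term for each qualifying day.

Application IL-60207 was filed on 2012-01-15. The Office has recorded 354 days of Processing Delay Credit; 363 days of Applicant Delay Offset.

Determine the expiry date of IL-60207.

Base term: filing date + 16 years → 15 January 2028.
Processing Delay Credit: +354 days → 3 January 2029.
Applicant Delay Offset: −363 days → 6 January 2028.

January 6, 2028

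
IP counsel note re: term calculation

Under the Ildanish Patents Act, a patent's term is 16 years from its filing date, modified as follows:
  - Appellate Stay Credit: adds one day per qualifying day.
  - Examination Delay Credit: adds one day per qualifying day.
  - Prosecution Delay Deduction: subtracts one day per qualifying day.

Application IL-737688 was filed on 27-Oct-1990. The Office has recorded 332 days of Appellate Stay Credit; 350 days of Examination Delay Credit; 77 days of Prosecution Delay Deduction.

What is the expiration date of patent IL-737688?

Base term: filing date + 16 years → 27 October 2006.
Appellate Stay Credit: +332 days → 24 September 2007.
Examination Delay Credit: +350 days → 8 September 2008.
Prosecution Delay Deduction: −77 days → 23 June 2008.

2008-06-23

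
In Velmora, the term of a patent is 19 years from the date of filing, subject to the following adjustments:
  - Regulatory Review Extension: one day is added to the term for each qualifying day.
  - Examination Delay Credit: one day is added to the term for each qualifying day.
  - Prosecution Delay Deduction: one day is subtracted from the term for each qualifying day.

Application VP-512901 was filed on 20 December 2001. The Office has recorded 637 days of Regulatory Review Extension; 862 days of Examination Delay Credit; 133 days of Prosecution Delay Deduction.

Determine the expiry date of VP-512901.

September 16, 2024

Base term: filing date + 19 years → 20 December 2020.
Regulatory Review Extension: +637 days → 18 September 2022.
Examination Delay Credit: +862 days → 27 January 2025.
Prosecution Delay Deduction: −133 days → 16 September 2024.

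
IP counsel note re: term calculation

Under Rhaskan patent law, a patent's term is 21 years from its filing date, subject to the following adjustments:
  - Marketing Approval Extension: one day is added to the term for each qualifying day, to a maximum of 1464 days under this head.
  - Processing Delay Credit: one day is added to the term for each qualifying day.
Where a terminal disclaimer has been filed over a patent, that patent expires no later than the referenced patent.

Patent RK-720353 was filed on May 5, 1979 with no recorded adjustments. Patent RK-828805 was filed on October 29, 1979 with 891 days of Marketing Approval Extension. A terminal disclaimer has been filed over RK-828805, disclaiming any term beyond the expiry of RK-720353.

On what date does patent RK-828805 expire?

2000-05-05

Natural term of RK-828805:
  Base: filing + 21 years → 29 October 2000.
  Marketing Approval Extension: 891 days (within the 1464-day cap) → +891 days → 8 April 2003.
Expiry of referenced patent RK-720353:
  Base: filing + 21 years → 5 May 2000.
Terminal disclaimer: RK-828805 expires on the earlier of 8 April 2003 and 5 May 2000.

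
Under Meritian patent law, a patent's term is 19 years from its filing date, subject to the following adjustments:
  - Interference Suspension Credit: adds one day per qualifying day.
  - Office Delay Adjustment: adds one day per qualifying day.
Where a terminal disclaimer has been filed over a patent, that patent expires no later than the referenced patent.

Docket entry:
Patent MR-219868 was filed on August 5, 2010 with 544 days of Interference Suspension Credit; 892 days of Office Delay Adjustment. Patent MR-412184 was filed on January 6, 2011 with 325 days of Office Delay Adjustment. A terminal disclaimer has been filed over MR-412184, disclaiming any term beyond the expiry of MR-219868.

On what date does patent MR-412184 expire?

November 27, 2030

Natural term of MR-412184:
  Base: filing + 19 years → 6 January 2030.
  Office Delay Adjustment: +325 days → 27 November 2030.
Expiry of referenced patent MR-219868:
  Base: filing + 19 years → 5 August 2029.
  Interference Suspension Credit: +544 days → 31 January 2031.
  Office Delay Adjustment: +892 days → 11 July 2033.
Terminal disclaimer: MR-412184 expires on the earlier of 27 November 2030 and 11 July 2033.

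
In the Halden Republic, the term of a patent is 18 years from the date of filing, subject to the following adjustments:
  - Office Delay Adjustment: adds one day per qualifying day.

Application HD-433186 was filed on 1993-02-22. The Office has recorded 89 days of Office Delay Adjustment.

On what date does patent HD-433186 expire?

May 22, 2011

Base term: filing date + 18 years → 22 February 2011.
Office Delay Adjustment: +89 days → 22 May 2011.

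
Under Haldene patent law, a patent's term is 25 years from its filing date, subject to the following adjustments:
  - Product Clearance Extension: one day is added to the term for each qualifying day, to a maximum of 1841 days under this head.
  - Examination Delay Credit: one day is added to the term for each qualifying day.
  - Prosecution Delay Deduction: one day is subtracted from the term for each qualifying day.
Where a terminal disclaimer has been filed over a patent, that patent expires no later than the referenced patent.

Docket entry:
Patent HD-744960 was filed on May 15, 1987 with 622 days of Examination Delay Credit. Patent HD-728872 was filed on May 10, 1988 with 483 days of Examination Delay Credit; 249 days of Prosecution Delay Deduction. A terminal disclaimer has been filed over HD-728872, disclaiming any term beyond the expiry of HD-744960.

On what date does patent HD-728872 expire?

Natural term of HD-728872:
  Base: filing + 25 years → 10 May 2013.
  Examination Delay Credit: +483 days → 5 September 2014.
  Prosecution Delay Deduction: −249 days → 30 December 2013.
Expiry of referenced patent HD-744960:
  Base: filing + 25 years → 15 May 2012.
  Examination Delay Credit: +622 days → 27 January 2014.
Terminal disclaimer: HD-728872 expires on the earlier of 30 December 2013 and 27 January 2014.

December 30, 2013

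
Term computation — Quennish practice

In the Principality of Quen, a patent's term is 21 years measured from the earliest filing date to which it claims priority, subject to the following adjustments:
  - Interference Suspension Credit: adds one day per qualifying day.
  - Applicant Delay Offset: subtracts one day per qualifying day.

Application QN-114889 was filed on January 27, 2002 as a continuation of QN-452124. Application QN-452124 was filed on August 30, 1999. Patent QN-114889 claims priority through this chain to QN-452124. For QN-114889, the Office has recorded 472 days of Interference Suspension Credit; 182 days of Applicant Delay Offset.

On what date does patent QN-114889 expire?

June 16, 2021

Earliest priority filing: 30 August 1999.
Base term: 30 August 1999 + 21 years → 30 August 2020.
Interference Suspension Credit: +472 days → 15 December 2021.
Applicant Delay Offset: −182 days → 16 June 2021.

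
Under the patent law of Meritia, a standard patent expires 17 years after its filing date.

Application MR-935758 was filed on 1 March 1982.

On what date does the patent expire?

Filing date + 17 years → 1 March 1999.

1999-03-01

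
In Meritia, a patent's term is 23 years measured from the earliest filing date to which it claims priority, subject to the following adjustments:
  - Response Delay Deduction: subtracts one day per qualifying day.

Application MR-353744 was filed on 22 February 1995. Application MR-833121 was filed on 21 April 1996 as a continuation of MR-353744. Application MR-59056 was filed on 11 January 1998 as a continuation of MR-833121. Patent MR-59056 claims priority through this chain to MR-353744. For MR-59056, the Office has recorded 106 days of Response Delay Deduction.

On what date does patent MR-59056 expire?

November 8, 2017

Earliest priority filing: 22 February 1995.
Base term: 22 February 1995 + 23 years → 22 February 2018.
Response Delay Deduction: −106 days → 8 November 2017.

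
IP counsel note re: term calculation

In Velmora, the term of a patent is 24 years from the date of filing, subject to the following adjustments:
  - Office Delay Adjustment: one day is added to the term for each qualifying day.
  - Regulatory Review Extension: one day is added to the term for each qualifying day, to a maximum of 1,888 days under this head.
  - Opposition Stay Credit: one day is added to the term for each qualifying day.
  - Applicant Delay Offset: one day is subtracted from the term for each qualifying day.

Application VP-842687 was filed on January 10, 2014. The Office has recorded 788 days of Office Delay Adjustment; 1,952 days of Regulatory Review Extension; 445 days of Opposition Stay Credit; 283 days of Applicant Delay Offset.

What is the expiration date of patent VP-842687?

Base term: filing date + 24 years → 10 January 2038.
Office Delay Adjustment: +788 days → 8 March 2040.
Regulatory Review Extension: 1952 days claimed exceeds the 1888-day cap, so +1888 days → 9 May 2045.
Opposition Stay Credit: +445 days → 28 July 2046.
Applicant Delay Offset: −283 days → 18 October 2045.

2045-10-18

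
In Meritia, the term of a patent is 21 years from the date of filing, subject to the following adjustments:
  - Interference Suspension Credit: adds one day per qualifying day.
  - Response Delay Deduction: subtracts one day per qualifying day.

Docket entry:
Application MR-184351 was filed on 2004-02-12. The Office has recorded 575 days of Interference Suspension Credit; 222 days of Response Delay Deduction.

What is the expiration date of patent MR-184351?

Base term: filing date + 21 years → 12 February 2025.
Interference Suspension Credit: +575 days → 10 September 2026.
Response Delay Deduction: −222 days → 31 January 2026.

January 31, 2026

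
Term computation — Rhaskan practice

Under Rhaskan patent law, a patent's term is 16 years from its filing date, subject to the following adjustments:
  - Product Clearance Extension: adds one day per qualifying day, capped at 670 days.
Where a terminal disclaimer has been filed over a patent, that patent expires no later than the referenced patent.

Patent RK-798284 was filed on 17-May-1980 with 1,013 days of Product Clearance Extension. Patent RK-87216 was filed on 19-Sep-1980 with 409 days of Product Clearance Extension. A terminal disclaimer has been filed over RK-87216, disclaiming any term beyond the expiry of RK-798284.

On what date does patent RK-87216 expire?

Natural term of RK-87216:
  Base: filing + 16 years → 19 September 1996.
  Product Clearance Extension: 409 days (within the 670-day cap) → +409 days → 2 November 1997.
Expiry of referenced patent RK-798284:
  Base: filing + 16 years → 17 May 1996.
  Product Clearance Extension: 1013 days claimed exceeds the 670-day cap, so +670 days → 18 March 1998.
Terminal disclaimer: RK-87216 expires on the earlier of 2 November 1997 and 18 March 1998.

1997-11-02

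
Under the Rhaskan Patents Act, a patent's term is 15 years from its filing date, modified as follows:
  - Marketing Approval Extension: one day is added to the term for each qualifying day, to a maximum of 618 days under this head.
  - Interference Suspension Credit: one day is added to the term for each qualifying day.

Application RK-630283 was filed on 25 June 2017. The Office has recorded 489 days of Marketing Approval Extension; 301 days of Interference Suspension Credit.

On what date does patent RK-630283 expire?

2034-08-24

Base term: filing date + 15 years → 25 June 2032.
Marketing Approval Extension: 489 days (within the 618-day cap) → +489 days → 27 October 2033.
Interference Suspension Credit: +301 days → 24 August 2034.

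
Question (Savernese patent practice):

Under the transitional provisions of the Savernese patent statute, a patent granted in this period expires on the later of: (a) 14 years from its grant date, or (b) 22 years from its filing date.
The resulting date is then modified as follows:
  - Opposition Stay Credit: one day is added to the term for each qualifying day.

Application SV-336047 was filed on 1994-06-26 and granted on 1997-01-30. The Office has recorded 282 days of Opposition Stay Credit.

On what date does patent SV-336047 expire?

April 4, 2017

(a) grant + 14 years → 30 January 2011.
(b) filing + 22 years → 26 June 2016.
Later of the two: 26 June 2016.
Opposition Stay Credit: +282 days → 4 April 2017.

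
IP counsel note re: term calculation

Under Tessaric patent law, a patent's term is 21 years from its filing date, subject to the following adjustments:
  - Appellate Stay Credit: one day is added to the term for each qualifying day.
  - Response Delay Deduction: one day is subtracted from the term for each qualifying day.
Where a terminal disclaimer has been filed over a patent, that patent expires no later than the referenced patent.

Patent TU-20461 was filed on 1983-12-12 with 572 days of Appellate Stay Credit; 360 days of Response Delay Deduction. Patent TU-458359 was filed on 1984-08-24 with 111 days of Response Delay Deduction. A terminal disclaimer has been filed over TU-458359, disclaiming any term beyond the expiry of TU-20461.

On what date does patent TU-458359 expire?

Natural term of TU-458359:
  Base: filing + 21 years → 24 August 2005.
  Response Delay Deduction: −111 days → 5 May 2005.
Expiry of referenced patent TU-20461:
  Base: filing + 21 years → 12 December 2004.
  Appellate Stay Credit: +572 days → 7 July 2006.
  Response Delay Deduction: −360 days → 12 July 2005.
Terminal disclaimer: TU-458359 expires on the earlier of 5 May 2005 and 12 July 2005.

2005-05-05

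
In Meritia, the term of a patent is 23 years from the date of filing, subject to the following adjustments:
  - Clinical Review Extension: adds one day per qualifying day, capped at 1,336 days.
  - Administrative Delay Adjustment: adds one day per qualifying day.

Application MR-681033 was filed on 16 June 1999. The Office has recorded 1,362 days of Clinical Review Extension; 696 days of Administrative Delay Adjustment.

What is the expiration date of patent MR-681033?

Base term: filing date + 23 years → 16 June 2022.
Clinical Review Extension: 1362 days claimed exceeds the 1336-day cap, so +1336 days → 11 February 2026.
Administrative Delay Adjustment: +696 days → 8 January 2028.

2028-01-08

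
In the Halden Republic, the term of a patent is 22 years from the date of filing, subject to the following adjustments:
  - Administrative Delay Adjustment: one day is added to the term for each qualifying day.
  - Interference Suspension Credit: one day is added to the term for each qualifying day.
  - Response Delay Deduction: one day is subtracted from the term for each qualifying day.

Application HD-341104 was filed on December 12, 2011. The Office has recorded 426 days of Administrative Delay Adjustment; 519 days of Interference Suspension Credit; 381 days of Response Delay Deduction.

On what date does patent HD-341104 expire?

2035-06-29

Base term: filing date + 22 years → 12 December 2033.
Administrative Delay Adjustment: +426 days → 11 February 2035.
Interference Suspension Credit: +519 days → 14 July 2036.
Response Delay Deduction: −381 days → 29 June 2035.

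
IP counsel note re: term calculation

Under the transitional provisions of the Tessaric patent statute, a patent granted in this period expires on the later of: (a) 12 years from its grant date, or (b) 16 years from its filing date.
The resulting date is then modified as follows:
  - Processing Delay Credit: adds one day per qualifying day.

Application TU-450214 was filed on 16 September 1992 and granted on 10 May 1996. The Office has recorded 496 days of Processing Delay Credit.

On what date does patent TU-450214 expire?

(a) grant + 12 years → 10 May 2008.
(b) filing + 16 years → 16 September 2008.
Later of the two: 16 September 2008.
Processing Delay Credit: +496 days → 25 January 2010.

2010-01-25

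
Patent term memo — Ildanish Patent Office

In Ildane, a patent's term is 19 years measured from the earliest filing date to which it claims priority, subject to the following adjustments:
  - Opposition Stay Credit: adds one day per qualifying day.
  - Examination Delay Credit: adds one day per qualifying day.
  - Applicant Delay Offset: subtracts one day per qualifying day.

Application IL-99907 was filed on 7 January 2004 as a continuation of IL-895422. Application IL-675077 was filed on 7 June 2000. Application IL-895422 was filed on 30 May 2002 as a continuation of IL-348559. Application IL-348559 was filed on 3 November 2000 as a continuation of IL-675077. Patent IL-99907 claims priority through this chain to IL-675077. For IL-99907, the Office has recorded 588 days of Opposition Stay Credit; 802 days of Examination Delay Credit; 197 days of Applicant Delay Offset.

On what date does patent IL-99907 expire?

Earliest priority filing: 7 June 2000.
Base term: 7 June 2000 + 19 years → 7 June 2019.
Opposition Stay Credit: +588 days → 15 January 2021.
Examination Delay Credit: +802 days → 28 March 2023.
Applicant Delay Offset: −197 days → 12 September 2022.

September 12, 2022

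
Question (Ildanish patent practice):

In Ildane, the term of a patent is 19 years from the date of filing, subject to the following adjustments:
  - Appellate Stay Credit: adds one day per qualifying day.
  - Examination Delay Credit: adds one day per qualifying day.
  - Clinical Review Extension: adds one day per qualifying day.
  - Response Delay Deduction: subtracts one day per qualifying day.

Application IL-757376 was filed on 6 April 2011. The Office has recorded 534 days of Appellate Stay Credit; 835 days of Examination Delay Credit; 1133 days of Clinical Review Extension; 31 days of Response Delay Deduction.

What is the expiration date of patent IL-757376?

January 10, 2037

Base term: filing date + 19 years → 6 April 2030.
Appellate Stay Credit: +534 days → 22 September 2031.
Examination Delay Credit: +835 days → 4 January 2034.
Clinical Review Extension: +1133 days → 10 February 2037.
Response Delay Deduction: −31 days → 10 January 2037.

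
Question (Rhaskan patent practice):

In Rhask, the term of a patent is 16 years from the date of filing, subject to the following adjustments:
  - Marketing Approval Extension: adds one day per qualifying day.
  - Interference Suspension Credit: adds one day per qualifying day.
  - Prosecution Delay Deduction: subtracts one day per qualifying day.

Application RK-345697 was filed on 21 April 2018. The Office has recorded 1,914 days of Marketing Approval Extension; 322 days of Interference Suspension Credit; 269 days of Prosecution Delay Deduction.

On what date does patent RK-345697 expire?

September 9, 2039

Base term: filing date + 16 years → 21 April 2034.
Marketing Approval Extension: +1914 days → 18 July 2039.
Interference Suspension Credit: +322 days → 4 June 2040.
Prosecution Delay Deduction: −269 days → 9 September 2039.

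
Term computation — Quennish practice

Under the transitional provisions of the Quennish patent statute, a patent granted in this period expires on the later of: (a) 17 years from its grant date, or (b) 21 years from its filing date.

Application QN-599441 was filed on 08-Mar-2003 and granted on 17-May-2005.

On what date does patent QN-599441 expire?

March 8, 2024

(a) grant + 17 years → 17 May 2022.
(b) filing + 21 years → 8 March 2024.
Later of the two: 8 March 2024.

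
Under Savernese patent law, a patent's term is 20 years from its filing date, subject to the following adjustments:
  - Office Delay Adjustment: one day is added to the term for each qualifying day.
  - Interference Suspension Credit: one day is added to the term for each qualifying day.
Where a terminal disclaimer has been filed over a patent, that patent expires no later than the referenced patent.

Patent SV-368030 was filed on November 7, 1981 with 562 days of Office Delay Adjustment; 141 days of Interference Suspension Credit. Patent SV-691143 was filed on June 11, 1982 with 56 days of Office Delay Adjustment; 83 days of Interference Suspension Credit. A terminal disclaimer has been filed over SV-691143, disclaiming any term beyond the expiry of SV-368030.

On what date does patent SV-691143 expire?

October 28, 2002

Natural term of SV-691143:
  Base: filing + 20 years → 11 June 2002.
  Office Delay Adjustment: +56 days → 6 August 2002.
  Interference Suspension Credit: +83 days → 28 October 2002.
Expiry of referenced patent SV-368030:
  Base: filing + 20 years → 7 November 2001.
  Office Delay Adjustment: +562 days → 23 May 2003.
  Interference Suspension Credit: +141 days → 11 October 2003.
Terminal disclaimer: SV-691143 expires on the earlier of 28 October 2002 and 11 October 2003.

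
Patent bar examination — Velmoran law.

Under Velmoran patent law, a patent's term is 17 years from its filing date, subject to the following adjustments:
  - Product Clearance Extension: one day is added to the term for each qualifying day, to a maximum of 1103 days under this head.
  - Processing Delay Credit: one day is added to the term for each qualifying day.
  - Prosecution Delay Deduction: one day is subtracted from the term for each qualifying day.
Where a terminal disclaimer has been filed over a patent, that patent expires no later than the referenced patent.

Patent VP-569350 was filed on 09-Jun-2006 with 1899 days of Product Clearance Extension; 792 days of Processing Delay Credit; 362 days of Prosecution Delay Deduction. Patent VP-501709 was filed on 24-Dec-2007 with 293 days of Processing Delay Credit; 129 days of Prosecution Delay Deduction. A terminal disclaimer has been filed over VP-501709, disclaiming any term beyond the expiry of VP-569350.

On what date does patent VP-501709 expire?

June 6, 2025

Natural term of VP-501709:
  Base: filing + 17 years → 24 December 2024.
  Processing Delay Credit: +293 days → 13 October 2025.
  Prosecution Delay Deduction: −129 days → 6 June 2025.
Expiry of referenced patent VP-569350:
  Base: filing + 17 years → 9 June 2023.
  Product Clearance Extension: 1899 days claimed exceeds the 1103-day cap, so +1103 days → 16 June 2026.
  Processing Delay Credit: +792 days → 16 August 2028.
  Prosecution Delay Deduction: −362 days → 20 August 2027.
Terminal disclaimer: VP-501709 expires on the earlier of 6 June 2025 and 20 August 2027.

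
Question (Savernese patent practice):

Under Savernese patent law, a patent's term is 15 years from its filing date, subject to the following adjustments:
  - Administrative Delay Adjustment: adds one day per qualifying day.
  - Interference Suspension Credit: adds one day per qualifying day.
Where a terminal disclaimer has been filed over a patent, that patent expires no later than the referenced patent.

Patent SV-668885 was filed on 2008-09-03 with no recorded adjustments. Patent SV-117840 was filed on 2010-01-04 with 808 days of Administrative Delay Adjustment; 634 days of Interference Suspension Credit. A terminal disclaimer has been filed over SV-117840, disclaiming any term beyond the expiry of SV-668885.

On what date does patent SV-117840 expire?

Natural term of SV-117840:
  Base: filing + 15 years → 4 January 2025.
  Administrative Delay Adjustment: +808 days → 23 March 2027.
  Interference Suspension Credit: +634 days → 16 December 2028.
Expiry of referenced patent SV-668885:
  Base: filing + 15 years → 3 September 2023.
Terminal disclaimer: SV-117840 expires on the earlier of 16 December 2028 and 3 September 2023.

September 3, 2023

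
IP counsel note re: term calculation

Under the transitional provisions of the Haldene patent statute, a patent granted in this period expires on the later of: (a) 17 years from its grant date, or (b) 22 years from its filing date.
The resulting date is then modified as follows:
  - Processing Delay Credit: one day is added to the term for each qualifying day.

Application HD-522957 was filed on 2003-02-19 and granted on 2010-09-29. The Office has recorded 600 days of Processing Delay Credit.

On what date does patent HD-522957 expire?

2029-05-21

(a) grant + 17 years → 29 September 2027.
(b) filing + 22 years → 19 February 2025.
Later of the two: 29 September 2027.
Processing Delay Credit: +600 days → 21 May 2029.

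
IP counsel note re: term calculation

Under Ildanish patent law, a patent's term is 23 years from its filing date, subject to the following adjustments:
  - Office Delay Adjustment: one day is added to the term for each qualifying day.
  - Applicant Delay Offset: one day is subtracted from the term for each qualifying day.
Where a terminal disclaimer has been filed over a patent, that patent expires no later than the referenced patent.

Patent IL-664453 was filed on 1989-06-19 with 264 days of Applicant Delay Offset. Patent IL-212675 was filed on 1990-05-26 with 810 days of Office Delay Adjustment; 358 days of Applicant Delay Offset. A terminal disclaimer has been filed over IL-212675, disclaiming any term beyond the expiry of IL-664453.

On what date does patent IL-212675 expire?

Natural term of IL-212675:
  Base: filing + 23 years → 26 May 2013.
  Office Delay Adjustment: +810 days → 14 August 2015.
  Applicant Delay Offset: −358 days → 21 August 2014.
Expiry of referenced patent IL-664453:
  Base: filing + 23 years → 19 June 2012.
  Applicant Delay Offset: −264 days → 29 September 2011.
Terminal disclaimer: IL-212675 expires on the earlier of 21 August 2014 and 29 September 2011.

2011-09-29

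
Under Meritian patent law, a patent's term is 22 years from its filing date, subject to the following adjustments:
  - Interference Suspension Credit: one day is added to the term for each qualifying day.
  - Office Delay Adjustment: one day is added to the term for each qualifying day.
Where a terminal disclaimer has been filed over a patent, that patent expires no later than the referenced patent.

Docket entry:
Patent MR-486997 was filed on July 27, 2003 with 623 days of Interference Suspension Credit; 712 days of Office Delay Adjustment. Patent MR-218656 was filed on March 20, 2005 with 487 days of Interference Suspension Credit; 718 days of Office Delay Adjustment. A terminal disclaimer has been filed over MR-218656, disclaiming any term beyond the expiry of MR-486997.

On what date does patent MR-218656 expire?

Natural term of MR-218656:
  Base: filing + 22 years → 20 March 2027.
  Interference Suspension Credit: +487 days → 19 July 2028.
  Office Delay Adjustment: +718 days → 7 July 2030.
Expiry of referenced patent MR-486997:
  Base: filing + 22 years → 27 July 2025.
  Interference Suspension Credit: +623 days → 11 April 2027.
  Office Delay Adjustment: +712 days → 23 March 2029.
Terminal disclaimer: MR-218656 expires on the earlier of 7 July 2030 and 23 March 2029.

2029-03-23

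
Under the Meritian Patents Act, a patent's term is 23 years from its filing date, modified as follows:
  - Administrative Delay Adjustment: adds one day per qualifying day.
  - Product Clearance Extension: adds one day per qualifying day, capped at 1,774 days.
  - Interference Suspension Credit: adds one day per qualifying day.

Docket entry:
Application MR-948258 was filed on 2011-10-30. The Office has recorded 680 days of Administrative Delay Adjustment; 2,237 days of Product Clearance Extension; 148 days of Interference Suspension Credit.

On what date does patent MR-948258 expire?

2041-12-14

Base term: filing date + 23 years → 30 October 2034.
Administrative Delay Adjustment: +680 days → 9 September 2036.
Product Clearance Extension: 2237 days claimed exceeds the 1774-day cap, so +1774 days → 19 July 2041.
Interference Suspension Credit: +148 days → 14 December 2041.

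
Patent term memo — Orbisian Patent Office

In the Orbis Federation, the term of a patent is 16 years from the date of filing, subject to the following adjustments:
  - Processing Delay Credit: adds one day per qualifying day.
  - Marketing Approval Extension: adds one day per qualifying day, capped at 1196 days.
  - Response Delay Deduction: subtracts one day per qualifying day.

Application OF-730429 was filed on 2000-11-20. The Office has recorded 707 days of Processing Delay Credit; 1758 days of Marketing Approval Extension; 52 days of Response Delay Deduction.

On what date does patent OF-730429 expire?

2021-12-15

Base term: filing date + 16 years → 20 November 2016.
Processing Delay Credit: +707 days → 28 October 2018.
Marketing Approval Extension: 1758 days claimed exceeds the 1196-day cap, so +1196 days → 5 February 2022.
Response Delay Deduction: −52 days → 15 December 2021.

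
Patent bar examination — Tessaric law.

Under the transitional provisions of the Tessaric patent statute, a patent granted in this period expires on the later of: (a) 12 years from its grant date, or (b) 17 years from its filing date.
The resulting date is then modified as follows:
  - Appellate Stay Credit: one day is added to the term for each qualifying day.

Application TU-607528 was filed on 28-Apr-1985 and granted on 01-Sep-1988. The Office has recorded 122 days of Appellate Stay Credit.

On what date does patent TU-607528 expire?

2002-08-28

(a) grant + 12 years → 1 September 2000.
(b) filing + 17 years → 28 April 2002.
Later of the two: 28 April 2002.
Appellate Stay Credit: +122 days → 28 August 2002.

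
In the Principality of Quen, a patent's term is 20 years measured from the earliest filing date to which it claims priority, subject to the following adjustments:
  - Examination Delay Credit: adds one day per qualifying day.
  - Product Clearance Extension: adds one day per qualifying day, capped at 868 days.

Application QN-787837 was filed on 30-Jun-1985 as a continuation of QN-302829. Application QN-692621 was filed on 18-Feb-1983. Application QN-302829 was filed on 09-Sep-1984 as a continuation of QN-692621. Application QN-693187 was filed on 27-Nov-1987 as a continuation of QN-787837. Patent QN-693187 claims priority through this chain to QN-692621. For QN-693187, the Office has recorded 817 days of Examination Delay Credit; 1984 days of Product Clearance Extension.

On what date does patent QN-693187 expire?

Earliest priority filing: 18 February 1983.
Base term: 18 February 1983 + 20 years → 18 February 2003.
Examination Delay Credit: +817 days → 15 May 2005.
Product Clearance Extension: 1984 days claimed exceeds the 868-day cap, so +868 days → 30 September 2007.

2007-09-30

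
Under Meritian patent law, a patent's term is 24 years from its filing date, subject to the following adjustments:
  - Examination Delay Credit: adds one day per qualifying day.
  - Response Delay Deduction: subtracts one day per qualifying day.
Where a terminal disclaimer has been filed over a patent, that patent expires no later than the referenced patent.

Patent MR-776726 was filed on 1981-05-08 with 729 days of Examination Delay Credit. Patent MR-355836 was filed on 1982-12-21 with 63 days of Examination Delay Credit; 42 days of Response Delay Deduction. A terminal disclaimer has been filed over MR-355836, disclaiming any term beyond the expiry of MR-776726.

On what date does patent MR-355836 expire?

January 11, 2007

Natural term of MR-355836:
  Base: filing + 24 years → 21 December 2006.
  Examination Delay Credit: +63 days → 22 February 2007.
  Response Delay Deduction: −42 days → 11 January 2007.
Expiry of referenced patent MR-776726:
  Base: filing + 24 years → 8 May 2005.
  Examination Delay Credit: +729 days → 7 May 2007.
Terminal disclaimer: MR-355836 expires on the earlier of 11 January 2007 and 7 May 2007.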